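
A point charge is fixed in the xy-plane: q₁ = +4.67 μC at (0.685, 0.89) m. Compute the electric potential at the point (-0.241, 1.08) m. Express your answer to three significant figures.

The total potential is the scalar sum of each charge's contribution, V = Σ kqᵢ/rᵢ.
Distances from the field point to each charge: r₁ = 0.945 m.
V = k[(4.67×10⁻⁶)/(0.945)] = 4.44×10⁴ V.

4.44×10⁴ V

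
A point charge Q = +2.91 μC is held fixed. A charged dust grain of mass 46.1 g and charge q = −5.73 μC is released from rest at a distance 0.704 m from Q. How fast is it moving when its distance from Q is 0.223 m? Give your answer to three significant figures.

Only the electrostatic force acts, so mechanical energy is conserved: ½mv² = U₁ − U₂ = kQq(1/r₁ − 1/r₂).
U₁ − U₂ = (8.99×10⁹ N·m²/C²)(2.91×10⁻⁶ C)(-5.73×10⁻⁶ C)(1/0.704 − 1/0.223) = 0.459 J.
v = √(2·0.459/0.0461) = 4.46 m/s.

4.46 m/s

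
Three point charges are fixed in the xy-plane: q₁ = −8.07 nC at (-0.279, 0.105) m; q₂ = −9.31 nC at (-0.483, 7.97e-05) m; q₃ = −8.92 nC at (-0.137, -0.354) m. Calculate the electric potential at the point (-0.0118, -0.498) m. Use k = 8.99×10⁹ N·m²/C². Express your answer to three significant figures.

Electric potential is a scalar, so the contributions from each charge add algebraically: V = Σ kqᵢ/rᵢ.
Distances from the field point to each charge: r₁ = 0.660 m, r₂ = 0.686 m, r₃ = 0.191 m.
V = k[(-8.07×10⁻⁹)/(0.660) + (-9.31×10⁻⁹)/(0.686) + (-8.92×10⁻⁹)/(0.191)] = -652 V.

-652 V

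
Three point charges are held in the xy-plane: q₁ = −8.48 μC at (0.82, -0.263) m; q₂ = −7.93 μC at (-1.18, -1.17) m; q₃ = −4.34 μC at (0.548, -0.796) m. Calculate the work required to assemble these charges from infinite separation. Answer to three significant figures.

1.00 J

The work to assemble the configuration equals its total potential energy, U = Σ kqᵢqⱼ/rᵢⱼ over all pairs.
Pair separations: r₁₂ = 2.20 m, r₁₃ = 0.598 m, r₂₃ = 1.77 m.
U = (0.275) + (0.553) + (0.175) = 1.00 J.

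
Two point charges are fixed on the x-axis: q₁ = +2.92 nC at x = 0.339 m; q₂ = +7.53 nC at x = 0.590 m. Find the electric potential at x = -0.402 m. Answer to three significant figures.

Electric potential is a scalar, so the contributions from each charge add algebraically: V = Σ kqᵢ/rᵢ.
Distances from the field point to each charge: r₁ = 0.741 m, r₂ = 0.992 m.
V = k[(2.92×10⁻⁹)/(0.741) + (7.53×10⁻⁹)/(0.992)] = 104 V.

104 V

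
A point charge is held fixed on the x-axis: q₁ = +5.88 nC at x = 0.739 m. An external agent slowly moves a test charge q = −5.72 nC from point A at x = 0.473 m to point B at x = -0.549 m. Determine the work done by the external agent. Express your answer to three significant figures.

For quasistatic motion the external work equals the change in potential energy: W_ext = qΔV = q(V_B − V_A).
At A: distance to the source charge is 0.266 m; V_A = kq₁/r = 199 V.
At B: distance to the source charge is 1.29 m; V_B = kq₁/r = 41.0 V.
ΔV = V_B − V_A = -158 V.
W_ext = qΔV = (-5.72×10⁻⁹ C)(-158 V) = 9.02×10⁻⁷ J.

9.02×10⁻⁷ J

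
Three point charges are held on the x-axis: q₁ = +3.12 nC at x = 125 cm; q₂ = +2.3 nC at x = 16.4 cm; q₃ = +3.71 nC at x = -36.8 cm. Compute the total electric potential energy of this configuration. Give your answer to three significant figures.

2.68×10⁻⁷ J

The work to assemble the configuration equals its total potential energy, U = Σ kqᵢqⱼ/rᵢⱼ over all pairs.
Pair separations: r₁₂ = 1.09 m, r₁₃ = 1.62 m, r₂₃ = 0.532 m.
U = (5.94×10⁻⁸) + (6.43×10⁻⁸) + (1.44×10⁻⁷) = 2.68×10⁻⁷ J.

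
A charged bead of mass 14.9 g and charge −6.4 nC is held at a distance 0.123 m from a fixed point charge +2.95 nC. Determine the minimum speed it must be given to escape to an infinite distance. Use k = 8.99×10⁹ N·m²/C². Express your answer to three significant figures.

0.0136 m/s

To just escape, total mechanical energy must reach zero at infinity: ½mv²_min + U = 0, so ½mv²_min = −U = |kQq|/r.
|U| = |kQq|/r = (8.99×10⁹ N·m²/C²)(2.95×10⁻⁹)(6.40×10⁻⁹)/(0.123) = 1.38×10⁻⁶ J.
v_min = √(2|U|/m) = √(2·1.38×10⁻⁶/0.0149) = 0.0136 m/s.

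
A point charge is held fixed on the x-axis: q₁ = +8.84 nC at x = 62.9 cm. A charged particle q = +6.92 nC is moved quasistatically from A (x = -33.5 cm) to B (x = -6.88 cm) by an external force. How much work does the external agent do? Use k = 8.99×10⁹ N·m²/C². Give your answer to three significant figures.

For quasistatic motion the external work equals the change in potential energy: W_ext = qΔV = q(V_B − V_A).
At A: distance to the source charge is 0.964 m; V_A = kq₁/r = 82.4 V.
At B: distance to the source charge is 0.698 m; V_B = kq₁/r = 114 V.
ΔV = V_B − V_A = 31.4 V.
W_ext = qΔV = (6.92×10⁻⁹ C)(31.4 V) = 2.18×10⁻⁷ J.

2.18×10⁻⁷ J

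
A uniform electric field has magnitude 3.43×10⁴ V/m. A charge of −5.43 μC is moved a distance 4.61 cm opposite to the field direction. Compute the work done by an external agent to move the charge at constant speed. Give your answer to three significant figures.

The potential change for a displacement 4.61 cm opposite to the field direction is ΔV = +Ed = 1580 V.
W_ext = qΔV = -8.59×10⁻³ J.

-8.59×10⁻³ J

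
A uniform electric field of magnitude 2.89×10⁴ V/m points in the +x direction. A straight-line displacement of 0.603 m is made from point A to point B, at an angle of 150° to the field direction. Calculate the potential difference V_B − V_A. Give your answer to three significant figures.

Only the component of displacement along E changes the potential: ΔV = −E·d·cosθ.
ΔV = −(2.89×10⁴ V/m)(0.603 m)cos150° = 1.51×10⁴ V.

1.51×10⁴ V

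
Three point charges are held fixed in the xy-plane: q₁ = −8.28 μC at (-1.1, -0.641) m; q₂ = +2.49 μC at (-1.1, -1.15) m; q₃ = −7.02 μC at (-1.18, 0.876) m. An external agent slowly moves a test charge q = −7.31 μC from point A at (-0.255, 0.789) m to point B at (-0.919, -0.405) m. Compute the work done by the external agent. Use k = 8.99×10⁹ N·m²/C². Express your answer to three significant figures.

For quasistatic motion the external work equals the change in potential energy: W_ext = qΔV = q(V_B − V_A).
At A: distances to the source charges are 1.66 m, 2.12 m, 0.929 m; V_A = Σ kqᵢ/rᵢ = -1.02×10⁵ V.
At B: distances to the source charges are 0.297 m, 0.767 m, 1.31 m; V_B = Σ kqᵢ/rᵢ = -2.69×10⁵ V.
ΔV = V_B − V_A = -1.67×10⁵ V.
W_ext = qΔV = (-7.31×10⁻⁶ C)(-1.67×10⁵ V) = 1.22 J.

1.22 J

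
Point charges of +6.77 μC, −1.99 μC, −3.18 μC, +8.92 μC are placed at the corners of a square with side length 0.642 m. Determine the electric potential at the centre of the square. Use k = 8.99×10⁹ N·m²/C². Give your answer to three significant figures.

2.08×10⁵ V

Electric potential is a scalar, so the contributions from each charge add algebraically: V = Σ kqᵢ/rᵢ.
The distance from each corner to the centre is a√2/2 = 0.454 m.
V = k[(6.77×10⁻⁶)/(0.454) + (-1.99×10⁻⁶)/(0.454) + (-3.18×10⁻⁶)/(0.454) + (8.92×10⁻⁶)/(0.454)] = 2.08×10⁵ V.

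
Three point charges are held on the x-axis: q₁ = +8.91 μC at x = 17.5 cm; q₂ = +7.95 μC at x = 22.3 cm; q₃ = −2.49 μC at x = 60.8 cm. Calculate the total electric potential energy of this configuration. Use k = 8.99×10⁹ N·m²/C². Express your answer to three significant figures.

12.3 J

The work to assemble the configuration equals its total potential energy, U = Σ kqᵢqⱼ/rᵢⱼ over all pairs.
Pair separations: r₁₂ = 0.0480 m, r₁₃ = 0.433 m, r₂₃ = 0.385 m.
U = (13.3) + (-0.461) + (-0.462) = 12.3 J.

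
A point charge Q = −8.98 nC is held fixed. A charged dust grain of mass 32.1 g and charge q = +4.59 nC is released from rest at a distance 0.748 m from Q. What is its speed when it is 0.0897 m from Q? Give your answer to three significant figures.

0.0151 m/s

Only the electrostatic force acts, so mechanical energy is conserved: ½mv² = U₁ − U₂ = kQq(1/r₁ − 1/r₂).
U₁ − U₂ = (8.99×10⁹ N·m²/C²)(-8.98×10⁻⁹ C)(4.59×10⁻⁹ C)(1/0.748 − 1/0.0897) = 3.64×10⁻⁶ J.
v = √(2·3.64×10⁻⁶/0.0321) = 0.0151 m/s.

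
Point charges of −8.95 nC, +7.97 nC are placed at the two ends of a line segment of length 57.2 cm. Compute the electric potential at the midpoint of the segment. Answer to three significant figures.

Electric potential is a scalar, so the contributions from each charge add algebraically: V = Σ kqᵢ/rᵢ.
Each charge is 0.286 m from the midpoint.
V = k[(-8.95×10⁻⁹)/(0.286) + (7.97×10⁻⁹)/(0.286)] = -30.8 V.

-30.8 V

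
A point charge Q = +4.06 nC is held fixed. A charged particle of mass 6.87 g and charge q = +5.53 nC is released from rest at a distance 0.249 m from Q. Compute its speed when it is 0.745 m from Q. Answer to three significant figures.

0.0125 m/s

Only the electrostatic force acts, so mechanical energy is conserved: ½mv² = U₁ − U₂ = kQq(1/r₁ − 1/r₂).
U₁ − U₂ = (8.99×10⁹ N·m²/C²)(4.06×10⁻⁹ C)(5.53×10⁻⁹ C)(1/0.249 − 1/0.745) = 5.40×10⁻⁷ J.
v = √(2·5.40×10⁻⁷/6.87×10⁻³) = 0.0125 m/s.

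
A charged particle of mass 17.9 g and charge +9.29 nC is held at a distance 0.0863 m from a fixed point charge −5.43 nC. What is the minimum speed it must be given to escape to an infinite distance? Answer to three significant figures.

0.0242 m/s

To just escape, total mechanical energy must reach zero at infinity: ½mv²_min + U = 0, so ½mv²_min = −U = |kQq|/r.
|U| = |kQq|/r = (8.99×10⁹ N·m²/C²)(5.43×10⁻⁹)(9.29×10⁻⁹)/(0.0863) = 5.25×10⁻⁶ J.
v_min = √(2|U|/m) = √(2·5.25×10⁻⁶/0.0179) = 0.0242 m/s.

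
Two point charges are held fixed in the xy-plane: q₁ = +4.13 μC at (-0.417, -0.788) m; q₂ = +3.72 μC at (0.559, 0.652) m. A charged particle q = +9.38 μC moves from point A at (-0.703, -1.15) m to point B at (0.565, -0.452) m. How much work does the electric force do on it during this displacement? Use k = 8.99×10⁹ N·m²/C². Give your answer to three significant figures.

0.278 J

The work done by the electric force is W_field = −ΔU = −q(V_B − V_A) = q(V_A − V_B).
At A: distances to the source charges are 0.461 m, 2.20 m; V_A = Σ kqᵢ/rᵢ = 9.57×10⁴ V.
At B: distances to the source charges are 1.04 m, 1.10 m; V_B = Σ kqᵢ/rᵢ = 6.61×10⁴ V.
ΔV = V_B − V_A = -2.96×10⁴ V.
W_field = −qΔV = −(9.38×10⁻⁶ C)(-2.96×10⁴ V) = 0.278 J.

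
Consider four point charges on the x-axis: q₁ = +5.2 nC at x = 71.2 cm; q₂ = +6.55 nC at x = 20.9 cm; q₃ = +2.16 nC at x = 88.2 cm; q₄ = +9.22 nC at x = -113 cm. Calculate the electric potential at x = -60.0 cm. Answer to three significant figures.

278 V

Electric potential is a scalar, so the contributions from each charge add algebraically: V = Σ kqᵢ/rᵢ.
Distances from the field point to each charge: r₁ = 1.31 m, r₂ = 0.809 m, r₃ = 1.48 m, r₄ = 0.530 m.
V = k[(5.20×10⁻⁹)/(1.31) + (6.55×10⁻⁹)/(0.809) + (2.16×10⁻⁹)/(1.48) + (9.22×10⁻⁹)/(0.530)] = 278 V.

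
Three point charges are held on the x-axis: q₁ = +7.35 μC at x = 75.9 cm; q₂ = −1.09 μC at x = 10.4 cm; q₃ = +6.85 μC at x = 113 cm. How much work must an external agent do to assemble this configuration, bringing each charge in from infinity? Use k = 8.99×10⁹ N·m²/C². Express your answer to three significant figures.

The assembly work is the sum of pairwise potential energies, U = Σ_{i<j} kqᵢqⱼ/rᵢⱼ.
Pair separations: r₁₂ = 0.655 m, r₁₃ = 0.371 m, r₂₃ = 1.03 m.
U = (-0.110) + (1.22) + (-0.0654) = 1.04 J.

1.04 J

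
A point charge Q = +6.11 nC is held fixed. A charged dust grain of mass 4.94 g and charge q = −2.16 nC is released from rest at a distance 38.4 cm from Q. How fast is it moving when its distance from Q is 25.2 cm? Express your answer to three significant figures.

Only the electrostatic force acts, so mechanical energy is conserved: ½mv² = U₁ − U₂ = kQq(1/r₁ − 1/r₂).
U₁ − U₂ = (8.99×10⁹ N·m²/C²)(6.11×10⁻⁹ C)(-2.16×10⁻⁹ C)(1/0.384 − 1/0.252) = 1.62×10⁻⁷ J.
v = √(2·1.62×10⁻⁷/4.94×10⁻³) = 8.09×10⁻³ m/s.

8.09×10⁻³ m/s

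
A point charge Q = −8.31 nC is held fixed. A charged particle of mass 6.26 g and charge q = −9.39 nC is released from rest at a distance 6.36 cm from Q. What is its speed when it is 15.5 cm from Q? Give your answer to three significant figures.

Only the electrostatic force acts, so mechanical energy is conserved: ½mv² = U₁ − U₂ = kQq(1/r₁ − 1/r₂).
U₁ − U₂ = (8.99×10⁹ N·m²/C²)(-8.31×10⁻⁹ C)(-9.39×10⁻⁹ C)(1/0.0636 − 1/0.155) = 6.50×10⁻⁶ J.
v = √(2·6.50×10⁻⁶/6.26×10⁻³) = 0.0456 m/s.

0.0456 m/s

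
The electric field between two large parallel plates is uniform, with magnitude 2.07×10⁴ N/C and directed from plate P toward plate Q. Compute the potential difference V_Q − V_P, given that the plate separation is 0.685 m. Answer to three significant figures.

-1.42×10⁴ V

In a uniform field, potential decreases in the direction of E: ΔV = −E·d for a displacement d parallel to E.
Going from P to Q is a displacement of 0.685 m along the field, so V_Q − V_P = −Ed = -1.42×10⁴ V.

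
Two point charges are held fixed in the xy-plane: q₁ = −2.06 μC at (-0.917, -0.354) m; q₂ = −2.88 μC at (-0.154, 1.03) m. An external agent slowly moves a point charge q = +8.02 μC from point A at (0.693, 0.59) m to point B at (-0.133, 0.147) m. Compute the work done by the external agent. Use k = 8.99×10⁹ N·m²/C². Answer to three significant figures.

-0.0976 J

For quasistatic motion the external work equals the change in potential energy: W_ext = qΔV = q(V_B − V_A).
At A: distances to the source charges are 1.87 m, 0.954 m; V_A = Σ kqᵢ/rᵢ = -3.70×10⁴ V.
At B: distances to the source charges are 0.930 m, 0.883 m; V_B = Σ kqᵢ/rᵢ = -4.92×10⁴ V.
ΔV = V_B − V_A = -1.22×10⁴ V.
W_ext = qΔV = (8.02×10⁻⁶ C)(-1.22×10⁴ V) = -0.0976 J.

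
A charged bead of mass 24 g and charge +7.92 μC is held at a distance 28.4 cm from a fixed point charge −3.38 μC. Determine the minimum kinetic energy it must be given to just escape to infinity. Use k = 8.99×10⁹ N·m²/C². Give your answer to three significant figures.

0.847 J

To just escape, total mechanical energy must reach zero at infinity: ½mv²_min + U = 0, so ½mv²_min = −U = |kQq|/r.
|U| = |kQq|/r = (8.99×10⁹ N·m²/C²)(3.38×10⁻⁶)(7.92×10⁻⁶)/(0.284) = 0.847 J.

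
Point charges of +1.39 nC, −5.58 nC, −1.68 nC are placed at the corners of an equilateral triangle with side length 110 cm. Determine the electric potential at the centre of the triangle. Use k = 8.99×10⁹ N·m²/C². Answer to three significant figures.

Electric potential is a scalar, so the contributions from each charge add algebraically: V = Σ kqᵢ/rᵢ.
The distance from each vertex to the centroid is a/√3 = 0.635 m.
V = k[(1.39×10⁻⁹)/(0.635) + (-5.58×10⁻⁹)/(0.635) + (-1.68×10⁻⁹)/(0.635)] = -83.1 V.

-83.1 V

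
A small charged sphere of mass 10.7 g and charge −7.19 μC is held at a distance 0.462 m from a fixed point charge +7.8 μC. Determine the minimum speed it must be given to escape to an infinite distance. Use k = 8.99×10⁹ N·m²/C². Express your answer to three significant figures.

14.3 m/s

To just escape, total mechanical energy must reach zero at infinity: ½mv²_min + U = 0, so ½mv²_min = −U = |kQq|/r.
|U| = |kQq|/r = (8.99×10⁹ N·m²/C²)(7.80×10⁻⁶)(7.19×10⁻⁶)/(0.462) = 1.09 J.
v_min = √(2|U|/m) = √(2·1.09/0.0107) = 14.3 m/s.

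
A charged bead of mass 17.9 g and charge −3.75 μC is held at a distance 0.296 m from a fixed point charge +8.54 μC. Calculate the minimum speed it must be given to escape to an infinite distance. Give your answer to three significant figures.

10.4 m/s

To just escape, total mechanical energy must reach zero at infinity: ½mv²_min + U = 0, so ½mv²_min = −U = |kQq|/r.
|U| = |kQq|/r = (8.99×10⁹ N·m²/C²)(8.54×10⁻⁶)(3.75×10⁻⁶)/(0.296) = 0.973 J.
v_min = √(2|U|/m) = √(2·0.973/0.0179) = 10.4 m/s.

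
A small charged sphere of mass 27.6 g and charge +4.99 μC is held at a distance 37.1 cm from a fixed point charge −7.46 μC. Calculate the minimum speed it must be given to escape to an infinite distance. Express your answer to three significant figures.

To just escape, total mechanical energy must reach zero at infinity: ½mv²_min + U = 0, so ½mv²_min = −U = |kQq|/r.
|U| = |kQq|/r = (8.99×10⁹ N·m²/C²)(7.46×10⁻⁶)(4.99×10⁻⁶)/(0.371) = 0.902 J.
v_min = √(2|U|/m) = √(2·0.902/0.0276) = 8.08 m/s.

8.08 m/s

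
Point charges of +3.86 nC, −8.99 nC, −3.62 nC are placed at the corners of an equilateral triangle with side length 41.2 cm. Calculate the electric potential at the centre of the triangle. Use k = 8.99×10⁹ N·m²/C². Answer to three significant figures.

-331 V

The total potential is the scalar sum of each charge's contribution, V = Σ kqᵢ/rᵢ.
The distance from each vertex to the centroid is a/√3 = 0.238 m.
V = k[(3.86×10⁻⁹)/(0.238) + (-8.99×10⁻⁹)/(0.238) + (-3.62×10⁻⁹)/(0.238)] = -331 V.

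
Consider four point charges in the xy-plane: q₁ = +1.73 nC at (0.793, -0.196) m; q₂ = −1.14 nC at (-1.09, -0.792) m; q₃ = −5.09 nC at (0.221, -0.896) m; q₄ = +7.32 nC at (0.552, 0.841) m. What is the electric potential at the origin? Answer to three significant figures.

The total potential is the scalar sum of each charge's contribution, V = Σ kqᵢ/rᵢ.
Distances from the field point to each charge: r₁ = 0.817 m, r₂ = 1.35 m, r₃ = 0.923 m, r₄ = 1.01 m.
V = k[(1.73×10⁻⁹)/(0.817) + (-1.14×10⁻⁹)/(1.35) + (-5.09×10⁻⁹)/(0.923) + (7.32×10⁻⁹)/(1.01)] = 27.3 V.

27.3 V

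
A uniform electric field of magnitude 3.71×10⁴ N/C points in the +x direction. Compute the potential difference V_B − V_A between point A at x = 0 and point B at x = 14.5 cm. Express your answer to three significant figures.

-5380 V

In a uniform field, potential decreases in the direction of E: V_B − V_A = −E·Δx.
V_B − V_A = −(3.71×10⁴ V/m)(0.145 m) = -5380 V.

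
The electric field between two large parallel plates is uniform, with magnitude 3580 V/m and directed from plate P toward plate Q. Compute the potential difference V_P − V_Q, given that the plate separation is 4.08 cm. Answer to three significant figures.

In a uniform field, potential decreases in the direction of E: ΔV = −E·d for a displacement d parallel to E.
Going from Q to P is a displacement of 4.08 cm opposite to the field, so V_P − V_Q = +Ed = 146 V.

146 V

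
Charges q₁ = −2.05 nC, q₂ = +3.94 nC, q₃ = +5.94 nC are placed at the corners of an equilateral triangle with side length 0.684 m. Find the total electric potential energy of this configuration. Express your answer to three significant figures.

4.14×10⁻⁸ J

The assembly work is the sum of pairwise potential energies, U = Σ_{i<j} kqᵢqⱼ/rᵢⱼ.
All three pair separations equal the side length, 0.684 m.
U = (-1.06×10⁻⁷) + (-1.60×10⁻⁷) + (3.08×10⁻⁷) = 4.14×10⁻⁸ J.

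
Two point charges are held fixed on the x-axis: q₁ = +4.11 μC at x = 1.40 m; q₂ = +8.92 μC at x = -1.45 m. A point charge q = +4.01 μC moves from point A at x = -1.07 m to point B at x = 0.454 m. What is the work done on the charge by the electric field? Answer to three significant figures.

0.581 J

The work done by the electric force is W_field = −ΔU = −q(V_B − V_A) = q(V_A − V_B).
At A: distances to the source charges are 2.47 m, 0.380 m; V_A = Σ kqᵢ/rᵢ = 2.26×10⁵ V.
At B: distances to the source charges are 0.946 m, 1.90 m; V_B = Σ kqᵢ/rᵢ = 8.12×10⁴ V.
ΔV = V_B − V_A = -1.45×10⁵ V.
W_field = −qΔV = −(4.01×10⁻⁶ C)(-1.45×10⁵ V) = 0.581 J.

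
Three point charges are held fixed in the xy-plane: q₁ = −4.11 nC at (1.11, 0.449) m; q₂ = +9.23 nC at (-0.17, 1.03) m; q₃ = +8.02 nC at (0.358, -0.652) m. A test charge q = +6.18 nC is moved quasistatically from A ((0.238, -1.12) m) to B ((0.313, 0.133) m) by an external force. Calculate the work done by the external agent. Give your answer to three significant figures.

-2.26×10⁻⁷ J

For quasistatic motion the external work equals the change in potential energy: W_ext = qΔV = q(V_B − V_A).
At A: distances to the source charges are 1.80 m, 2.19 m, 0.483 m; V_A = Σ kqᵢ/rᵢ = 167 V.
At B: distances to the source charges are 0.857 m, 1.02 m, 0.786 m; V_B = Σ kqᵢ/rᵢ = 130 V.
ΔV = V_B − V_A = -36.5 V.
W_ext = qΔV = (6.18×10⁻⁹ C)(-36.5 V) = -2.26×10⁻⁷ J.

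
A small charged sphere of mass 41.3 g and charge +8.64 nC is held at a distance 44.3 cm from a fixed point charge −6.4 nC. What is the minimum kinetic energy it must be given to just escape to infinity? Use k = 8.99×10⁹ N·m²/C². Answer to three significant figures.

To just escape, total mechanical energy must reach zero at infinity: ½mv²_min + U = 0, so ½mv²_min = −U = |kQq|/r.
|U| = |kQq|/r = (8.99×10⁹ N·m²/C²)(6.40×10⁻⁹)(8.64×10⁻⁹)/(0.443) = 1.12×10⁻⁶ J.

1.12×10⁻⁶ J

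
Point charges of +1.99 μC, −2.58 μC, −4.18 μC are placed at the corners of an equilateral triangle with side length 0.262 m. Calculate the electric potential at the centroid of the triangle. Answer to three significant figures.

The total potential is the scalar sum of each charge's contribution, V = Σ kqᵢ/rᵢ.
The distance from each vertex to the centroid is a/√3 = 0.151 m.
V = k[(1.99×10⁻⁶)/(0.151) + (-2.58×10⁻⁶)/(0.151) + (-4.18×10⁻⁶)/(0.151)] = -2.83×10⁵ V.

-2.83×10⁵ V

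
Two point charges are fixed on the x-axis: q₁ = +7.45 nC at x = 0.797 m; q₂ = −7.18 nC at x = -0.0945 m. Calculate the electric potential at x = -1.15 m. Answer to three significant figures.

-26.8 V

Electric potential is a scalar, so the contributions from each charge add algebraically: V = Σ kqᵢ/rᵢ.
Distances from the field point to each charge: r₁ = 1.95 m, r₂ = 1.06 m.
V = k[(7.45×10⁻⁹)/(1.95) + (-7.18×10⁻⁹)/(1.06)] = -26.8 V.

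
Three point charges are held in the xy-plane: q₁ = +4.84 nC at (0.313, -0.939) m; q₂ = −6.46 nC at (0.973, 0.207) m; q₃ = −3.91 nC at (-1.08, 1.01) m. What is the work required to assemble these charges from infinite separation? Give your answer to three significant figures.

The work to assemble the configuration equals its total potential energy, U = Σ kqᵢqⱼ/rᵢⱼ over all pairs.
Pair separations: r₁₂ = 1.32 m, r₁₃ = 2.40 m, r₂₃ = 2.20 m.
U = (-2.13×10⁻⁷) + (-7.10×10⁻⁸) + (1.03×10⁻⁷) = -1.81×10⁻⁷ J.

-1.81×10⁻⁷ J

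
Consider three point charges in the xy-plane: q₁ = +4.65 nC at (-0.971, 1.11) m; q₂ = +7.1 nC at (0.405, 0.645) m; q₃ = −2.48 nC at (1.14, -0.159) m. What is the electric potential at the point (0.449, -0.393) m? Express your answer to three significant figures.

The total potential is the scalar sum of each charge's contribution, V = Σ kqᵢ/rᵢ.
Distances from the field point to each charge: r₁ = 2.07 m, r₂ = 1.04 m, r₃ = 0.730 m.
V = k[(4.65×10⁻⁹)/(2.07) + (7.10×10⁻⁹)/(1.04) + (-2.48×10⁻⁹)/(0.730)] = 51.1 V.

51.1 V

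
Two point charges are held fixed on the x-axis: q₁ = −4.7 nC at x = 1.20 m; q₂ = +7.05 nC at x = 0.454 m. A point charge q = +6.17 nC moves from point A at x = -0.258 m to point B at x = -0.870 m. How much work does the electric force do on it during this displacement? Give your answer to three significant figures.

2.01×10⁻⁷ J

The work done by the electric force is W_field = −ΔU = −q(V_B − V_A) = q(V_A − V_B).
At A: distances to the source charges are 1.46 m, 0.712 m; V_A = Σ kqᵢ/rᵢ = 60.0 V.
At B: distances to the source charges are 2.07 m, 1.32 m; V_B = Σ kqᵢ/rᵢ = 27.5 V.
ΔV = V_B − V_A = -32.6 V.
W_field = −qΔV = −(6.17×10⁻⁹ C)(-32.6 V) = 2.01×10⁻⁷ J.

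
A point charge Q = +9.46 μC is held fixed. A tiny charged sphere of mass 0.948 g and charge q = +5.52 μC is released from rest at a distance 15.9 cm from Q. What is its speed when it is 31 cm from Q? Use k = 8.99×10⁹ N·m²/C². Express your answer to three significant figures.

55.1 m/s

Only the electrostatic force acts, so mechanical energy is conserved: ½mv² = U₁ − U₂ = kQq(1/r₁ − 1/r₂).
U₁ − U₂ = (8.99×10⁹ N·m²/C²)(9.46×10⁻⁶ C)(5.52×10⁻⁶ C)(1/0.159 − 1/0.310) = 1.44 J.
v = √(2·1.44/9.48×10⁻⁴) = 55.1 m/s.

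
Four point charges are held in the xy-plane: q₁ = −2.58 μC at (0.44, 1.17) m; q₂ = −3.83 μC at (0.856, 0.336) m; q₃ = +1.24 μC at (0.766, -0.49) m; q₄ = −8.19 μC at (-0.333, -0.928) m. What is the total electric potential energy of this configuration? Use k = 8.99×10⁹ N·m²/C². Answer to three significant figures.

0.197 J

The work to assemble the configuration equals its total potential energy, U = Σ kqᵢqⱼ/rᵢⱼ over all pairs.
Pair separations: r₁₂ = 0.932 m, r₁₃ = 1.69 m, r₁₄ = 2.24 m, r₂₃ = 0.831 m, r₂₄ = 1.74 m, r₃₄ = 1.18 m.
Summing all 6 pair terms gives U = 0.197 J.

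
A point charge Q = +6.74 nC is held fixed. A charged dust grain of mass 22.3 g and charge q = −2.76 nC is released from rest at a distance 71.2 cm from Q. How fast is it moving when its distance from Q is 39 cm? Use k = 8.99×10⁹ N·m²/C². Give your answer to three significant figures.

Only the electrostatic force acts, so mechanical energy is conserved: ½mv² = U₁ − U₂ = kQq(1/r₁ − 1/r₂).
U₁ − U₂ = (8.99×10⁹ N·m²/C²)(6.74×10⁻⁹ C)(-2.76×10⁻⁹ C)(1/0.712 − 1/0.390) = 1.94×10⁻⁷ J.
v = √(2·1.94×10⁻⁷/0.0223) = 4.17×10⁻³ m/s.

4.17×10⁻³ m/s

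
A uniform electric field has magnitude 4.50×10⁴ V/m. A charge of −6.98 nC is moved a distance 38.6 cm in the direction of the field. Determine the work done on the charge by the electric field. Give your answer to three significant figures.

The potential change for a displacement 38.6 cm in the direction of the field is ΔV = −Ed = -1.74×10⁴ V.
W_field = −qΔV = -1.21×10⁻⁴ J.

-1.21×10⁻⁴ J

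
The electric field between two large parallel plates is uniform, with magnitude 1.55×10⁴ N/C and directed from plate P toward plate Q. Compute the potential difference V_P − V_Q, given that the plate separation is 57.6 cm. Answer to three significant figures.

In a uniform field, potential decreases in the direction of E: ΔV = −E·d for a displacement d parallel to E.
Going from Q to P is a displacement of 57.6 cm opposite to the field, so V_P − V_Q = +Ed = 8930 V.

8930 V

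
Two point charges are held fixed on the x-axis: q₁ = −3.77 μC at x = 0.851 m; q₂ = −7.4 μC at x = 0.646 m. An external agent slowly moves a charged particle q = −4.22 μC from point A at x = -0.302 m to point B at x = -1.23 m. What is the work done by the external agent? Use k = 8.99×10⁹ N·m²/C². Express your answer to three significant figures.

For quasistatic motion the external work equals the change in potential energy: W_ext = qΔV = q(V_B − V_A).
At A: distances to the source charges are 1.15 m, 0.948 m; V_A = Σ kqᵢ/rᵢ = -9.96×10⁴ V.
At B: distances to the source charges are 2.08 m, 1.88 m; V_B = Σ kqᵢ/rᵢ = -5.17×10⁴ V.
ΔV = V_B − V_A = 4.78×10⁴ V.
W_ext = qΔV = (-4.22×10⁻⁶ C)(4.78×10⁴ V) = -0.202 J.

-0.202 J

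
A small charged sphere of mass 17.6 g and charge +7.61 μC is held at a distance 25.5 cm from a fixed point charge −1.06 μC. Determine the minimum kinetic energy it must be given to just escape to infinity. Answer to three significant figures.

To just escape, total mechanical energy must reach zero at infinity: ½mv²_min + U = 0, so ½mv²_min = −U = |kQq|/r.
|U| = |kQq|/r = (8.99×10⁹ N·m²/C²)(1.06×10⁻⁶)(7.61×10⁻⁶)/(0.255) = 0.284 J.

0.284 J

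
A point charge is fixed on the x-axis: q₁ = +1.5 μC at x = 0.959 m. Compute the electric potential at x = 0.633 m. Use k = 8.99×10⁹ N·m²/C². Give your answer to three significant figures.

4.14×10⁴ V

Electric potential is a scalar, so the contributions from each charge add algebraically: V = Σ kqᵢ/rᵢ.
V = k[(1.50×10⁻⁶)/(0.326)] = 4.14×10⁴ V.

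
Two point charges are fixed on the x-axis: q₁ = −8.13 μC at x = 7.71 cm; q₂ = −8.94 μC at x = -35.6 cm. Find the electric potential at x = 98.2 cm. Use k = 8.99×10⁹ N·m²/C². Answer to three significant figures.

-1.41×10⁵ V

The total potential is the scalar sum of each charge's contribution, V = Σ kqᵢ/rᵢ.
Distances from the field point to each charge: r₁ = 0.905 m, r₂ = 1.34 m.
V = k[(-8.13×10⁻⁶)/(0.905) + (-8.94×10⁻⁶)/(1.34)] = -1.41×10⁵ V.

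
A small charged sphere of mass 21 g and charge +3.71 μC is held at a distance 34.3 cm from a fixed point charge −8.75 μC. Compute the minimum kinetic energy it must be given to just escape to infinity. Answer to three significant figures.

To just escape, total mechanical energy must reach zero at infinity: ½mv²_min + U = 0, so ½mv²_min = −U = |kQq|/r.
|U| = |kQq|/r = (8.99×10⁹ N·m²/C²)(8.75×10⁻⁶)(3.71×10⁻⁶)/(0.343) = 0.851 J.

0.851 J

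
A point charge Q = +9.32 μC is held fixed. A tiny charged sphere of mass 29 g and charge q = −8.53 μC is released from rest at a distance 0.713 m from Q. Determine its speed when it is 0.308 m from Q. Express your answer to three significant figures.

9.53 m/s

Only the electrostatic force acts, so mechanical energy is conserved: ½mv² = U₁ − U₂ = kQq(1/r₁ − 1/r₂).
U₁ − U₂ = (8.99×10⁹ N·m²/C²)(9.32×10⁻⁶ C)(-8.53×10⁻⁶ C)(1/0.713 − 1/0.308) = 1.32 J.
v = √(2·1.32/0.0290) = 9.53 m/s.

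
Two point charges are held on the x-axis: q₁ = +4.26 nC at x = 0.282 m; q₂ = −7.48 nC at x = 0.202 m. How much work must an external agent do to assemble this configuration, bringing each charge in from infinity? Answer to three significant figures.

The assembly work is the sum of pairwise potential energies, U = Σ_{i<j} kqᵢqⱼ/rᵢⱼ.
Pair separations: r₁₂ = 0.0800 m.
U = (-3.58×10⁻⁶) = -3.58×10⁻⁶ J.

-3.58×10⁻⁶ J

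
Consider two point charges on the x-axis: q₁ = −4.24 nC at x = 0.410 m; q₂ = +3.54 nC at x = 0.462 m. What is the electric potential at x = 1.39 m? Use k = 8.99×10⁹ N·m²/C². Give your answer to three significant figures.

-4.60 V

Electric potential is a scalar, so the contributions from each charge add algebraically: V = Σ kqᵢ/rᵢ.
Distances from the field point to each charge: r₁ = 0.980 m, r₂ = 0.928 m.
V = k[(-4.24×10⁻⁹)/(0.980) + (3.54×10⁻⁹)/(0.928)] = -4.60 V.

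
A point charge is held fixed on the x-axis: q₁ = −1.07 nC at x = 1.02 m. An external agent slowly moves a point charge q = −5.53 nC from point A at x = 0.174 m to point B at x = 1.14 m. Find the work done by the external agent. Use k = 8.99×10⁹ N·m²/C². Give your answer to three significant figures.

3.80×10⁻⁷ J

For quasistatic motion the external work equals the change in potential energy: W_ext = qΔV = q(V_B − V_A).
At A: distance to the source charge is 0.846 m; V_A = kq₁/r = -11.4 V.
At B: distance to the source charge is 0.120 m; V_B = kq₁/r = -80.2 V.
ΔV = V_B − V_A = -68.8 V.
W_ext = qΔV = (-5.53×10⁻⁹ C)(-68.8 V) = 3.80×10⁻⁷ J.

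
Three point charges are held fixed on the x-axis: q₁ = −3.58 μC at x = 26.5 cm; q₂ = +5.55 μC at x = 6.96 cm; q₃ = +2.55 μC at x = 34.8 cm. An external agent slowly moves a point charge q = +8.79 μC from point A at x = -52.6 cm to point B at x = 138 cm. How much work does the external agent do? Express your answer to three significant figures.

For quasistatic motion the external work equals the change in potential energy: W_ext = qΔV = q(V_B − V_A).
At A: distances to the source charges are 0.791 m, 0.596 m, 0.874 m; V_A = Σ kqᵢ/rᵢ = 6.93×10⁴ V.
At B: distances to the source charges are 1.11 m, 1.31 m, 1.03 m; V_B = Σ kqᵢ/rᵢ = 3.14×10⁴ V.
ΔV = V_B − V_A = -3.79×10⁴ V.
W_ext = qΔV = (8.79×10⁻⁶ C)(-3.79×10⁴ V) = -0.333 J.

-0.333 J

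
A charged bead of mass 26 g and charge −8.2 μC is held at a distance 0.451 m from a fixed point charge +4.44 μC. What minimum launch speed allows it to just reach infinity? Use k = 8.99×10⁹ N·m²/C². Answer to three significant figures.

7.47 m/s

To just escape, total mechanical energy must reach zero at infinity: ½mv²_min + U = 0, so ½mv²_min = −U = |kQq|/r.
|U| = |kQq|/r = (8.99×10⁹ N·m²/C²)(4.44×10⁻⁶)(8.20×10⁻⁶)/(0.451) = 0.726 J.
v_min = √(2|U|/m) = √(2·0.726/0.0260) = 7.47 m/s.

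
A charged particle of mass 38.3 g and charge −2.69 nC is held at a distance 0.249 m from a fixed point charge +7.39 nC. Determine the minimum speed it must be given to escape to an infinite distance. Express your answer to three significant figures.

6.12×10⁻³ m/s

To just escape, total mechanical energy must reach zero at infinity: ½mv²_min + U = 0, so ½mv²_min = −U = |kQq|/r.
|U| = |kQq|/r = (8.99×10⁹ N·m²/C²)(7.39×10⁻⁹)(2.69×10⁻⁹)/(0.249) = 7.18×10⁻⁷ J.
v_min = √(2|U|/m) = √(2·7.18×10⁻⁷/0.0383) = 6.12×10⁻³ m/s.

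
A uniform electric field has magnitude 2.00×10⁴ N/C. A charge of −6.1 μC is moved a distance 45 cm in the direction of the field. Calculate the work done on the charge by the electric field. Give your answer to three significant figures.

The potential change for a displacement 45 cm in the direction of the field is ΔV = −Ed = -9000 V.
W_field = −qΔV = -0.0549 J.

-0.0549 J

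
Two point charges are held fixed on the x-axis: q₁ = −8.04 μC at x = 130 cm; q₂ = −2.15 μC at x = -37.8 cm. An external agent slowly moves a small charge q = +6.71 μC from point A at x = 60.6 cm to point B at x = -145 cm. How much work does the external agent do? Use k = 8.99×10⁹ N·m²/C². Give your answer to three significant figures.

For quasistatic motion the external work equals the change in potential energy: W_ext = qΔV = q(V_B − V_A).
At A: distances to the source charges are 0.694 m, 0.984 m; V_A = Σ kqᵢ/rᵢ = -1.24×10⁵ V.
At B: distances to the source charges are 2.75 m, 1.07 m; V_B = Σ kqᵢ/rᵢ = -4.43×10⁴ V.
ΔV = V_B − V_A = 7.95×10⁴ V.
W_ext = qΔV = (6.71×10⁻⁶ C)(7.95×10⁴ V) = 0.533 J.

0.533 J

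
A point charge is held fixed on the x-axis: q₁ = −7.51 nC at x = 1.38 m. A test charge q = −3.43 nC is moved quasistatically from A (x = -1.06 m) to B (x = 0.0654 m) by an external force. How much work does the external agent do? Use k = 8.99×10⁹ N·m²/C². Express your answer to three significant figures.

8.12×10⁻⁸ J

For quasistatic motion the external work equals the change in potential energy: W_ext = qΔV = q(V_B − V_A).
At A: distance to the source charge is 2.44 m; V_A = kq₁/r = -27.7 V.
At B: distance to the source charge is 1.31 m; V_B = kq₁/r = -51.4 V.
ΔV = V_B − V_A = -23.7 V.
W_ext = qΔV = (-3.43×10⁻⁹ C)(-23.7 V) = 8.12×10⁻⁸ J.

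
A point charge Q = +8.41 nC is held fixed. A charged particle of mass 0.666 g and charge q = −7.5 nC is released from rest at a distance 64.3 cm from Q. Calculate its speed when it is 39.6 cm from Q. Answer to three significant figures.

Only the electrostatic force acts, so mechanical energy is conserved: ½mv² = U₁ − U₂ = kQq(1/r₁ − 1/r₂).
U₁ − U₂ = (8.99×10⁹ N·m²/C²)(8.41×10⁻⁹ C)(-7.50×10⁻⁹ C)(1/0.643 − 1/0.396) = 5.50×10⁻⁷ J.
v = √(2·5.50×10⁻⁷/6.66×10⁻⁴) = 0.0406 m/s.

0.0406 m/s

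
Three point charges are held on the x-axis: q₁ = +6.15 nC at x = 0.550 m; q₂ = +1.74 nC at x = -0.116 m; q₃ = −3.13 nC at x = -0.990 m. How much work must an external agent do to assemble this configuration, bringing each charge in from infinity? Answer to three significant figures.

-2.39×10⁻⁸ J

The assembly work is the sum of pairwise potential energies, U = Σ_{i<j} kqᵢqⱼ/rᵢⱼ.
Pair separations: r₁₂ = 0.666 m, r₁₃ = 1.54 m, r₂₃ = 0.874 m.
U = (1.44×10⁻⁷) + (-1.12×10⁻⁷) + (-5.60×10⁻⁸) = -2.39×10⁻⁸ J.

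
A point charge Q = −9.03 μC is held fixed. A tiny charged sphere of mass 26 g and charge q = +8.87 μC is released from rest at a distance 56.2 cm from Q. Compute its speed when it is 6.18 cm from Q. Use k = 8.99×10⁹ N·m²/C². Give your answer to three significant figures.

28.2 m/s

Only the electrostatic force acts, so mechanical energy is conserved: ½mv² = U₁ − U₂ = kQq(1/r₁ − 1/r₂).
U₁ − U₂ = (8.99×10⁹ N·m²/C²)(-9.03×10⁻⁶ C)(8.87×10⁻⁶ C)(1/0.562 − 1/0.0618) = 10.4 J.
v = √(2·10.4/0.0260) = 28.2 m/s.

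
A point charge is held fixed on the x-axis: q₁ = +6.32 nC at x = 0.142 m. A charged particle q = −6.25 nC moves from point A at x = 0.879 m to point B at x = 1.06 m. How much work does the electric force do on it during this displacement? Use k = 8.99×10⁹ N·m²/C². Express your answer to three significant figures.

The work done by the electric force is W_field = −ΔU = −q(V_B − V_A) = q(V_A − V_B).
At A: distance to the source charge is 0.737 m; V_A = kq₁/r = 77.1 V.
At B: distance to the source charge is 0.918 m; V_B = kq₁/r = 61.9 V.
ΔV = V_B − V_A = -15.2 V.
W_field = −qΔV = −(-6.25×10⁻⁹ C)(-15.2 V) = -9.50×10⁻⁸ J.

-9.50×10⁻⁸ J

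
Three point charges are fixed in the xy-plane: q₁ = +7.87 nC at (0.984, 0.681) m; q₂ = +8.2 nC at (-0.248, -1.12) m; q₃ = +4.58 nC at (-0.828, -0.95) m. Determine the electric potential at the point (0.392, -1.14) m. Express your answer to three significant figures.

185 V

The total potential is the scalar sum of each charge's contribution, V = Σ kqᵢ/rᵢ.
Distances from the field point to each charge: r₁ = 1.91 m, r₂ = 0.640 m, r₃ = 1.23 m.
V = k[(7.87×10⁻⁹)/(1.91) + (8.20×10⁻⁹)/(0.640) + (4.58×10⁻⁹)/(1.23)] = 185 V.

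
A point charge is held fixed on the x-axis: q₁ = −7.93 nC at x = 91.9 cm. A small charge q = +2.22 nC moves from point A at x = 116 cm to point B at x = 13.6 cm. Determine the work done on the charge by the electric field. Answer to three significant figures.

The work done by the electric force is W_field = −ΔU = −q(V_B − V_A) = q(V_A − V_B).
At A: distance to the source charge is 0.241 m; V_A = kq₁/r = -296 V.
At B: distance to the source charge is 0.783 m; V_B = kq₁/r = -91.0 V.
ΔV = V_B − V_A = 205 V.
W_field = −qΔV = −(2.22×10⁻⁹ C)(205 V) = -4.55×10⁻⁷ J.

-4.55×10⁻⁷ J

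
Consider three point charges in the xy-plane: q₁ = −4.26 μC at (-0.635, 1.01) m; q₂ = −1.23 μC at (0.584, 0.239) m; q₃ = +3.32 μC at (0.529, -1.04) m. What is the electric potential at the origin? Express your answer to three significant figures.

-2.40×10⁴ V

The total potential is the scalar sum of each charge's contribution, V = Σ kqᵢ/rᵢ.
Distances from the field point to each charge: r₁ = 1.19 m, r₂ = 0.631 m, r₃ = 1.17 m.
V = k[(-4.26×10⁻⁶)/(1.19) + (-1.23×10⁻⁶)/(0.631) + (3.32×10⁻⁶)/(1.17)] = -2.40×10⁴ V.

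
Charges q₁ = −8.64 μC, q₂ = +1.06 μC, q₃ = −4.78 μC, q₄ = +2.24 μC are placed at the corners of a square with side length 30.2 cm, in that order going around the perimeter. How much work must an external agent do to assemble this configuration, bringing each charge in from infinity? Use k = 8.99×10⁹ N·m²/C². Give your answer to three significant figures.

-0.399 J

The work to assemble the configuration equals its total potential energy, U = Σ kqᵢqⱼ/rᵢⱼ over all pairs.
The four side pairs have separation 0.302 m and the two diagonal pairs 0.427 m.
Summing all 6 pair terms gives U = -0.399 J.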